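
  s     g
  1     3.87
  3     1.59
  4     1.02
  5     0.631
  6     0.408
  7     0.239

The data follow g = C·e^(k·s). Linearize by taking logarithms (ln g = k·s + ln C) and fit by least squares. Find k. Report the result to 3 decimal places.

k = -0.461

Let Y = ln g. Fitting Y = k·s + ln C by least squares:
Sums: Σs = 26.0000, Σ(s)² = 136.0000, Σln g = -0.9514, Σs·ln g = -14.8766.
Normal system: [[136.0000, 26.0000]; [26.0000, 6]]·[k, ln C]ᵀ = [-14.8766, -0.9514]ᵀ.
Solving (det = 140.0000): k = -0.46087, ln C = 1.83853.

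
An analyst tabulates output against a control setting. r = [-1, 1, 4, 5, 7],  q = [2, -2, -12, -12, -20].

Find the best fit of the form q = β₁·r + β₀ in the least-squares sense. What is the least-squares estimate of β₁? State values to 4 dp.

Setting ∂/∂β₁ … = 0 gives: 92·β₁ + 16·β₀ = -252;  16·β₁ + 5·β₀ = -44.
(Σr·r = 92, Σr = 16, Σ1 = 5, Σr·q = -252, Σq = -44.)
Δ = 92·5 − 16² = 204.
β₁ = ((-252)·5 − 16·(-44))/204 = -139/51; β₀ = (92·(-44) − 16·(-252))/204 = -4/51.

β₁ = -2.7255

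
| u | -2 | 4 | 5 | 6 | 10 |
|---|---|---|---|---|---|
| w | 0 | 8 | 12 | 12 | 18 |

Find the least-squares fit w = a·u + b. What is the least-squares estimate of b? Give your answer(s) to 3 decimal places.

Normal-equation sums: Σu·u = 181, Σu = 23, Σ1 = 5.
Right-hand side: Σu·w = 344, Σw = 50.
Eliminating b: 5·(row 1) − 23·(row 2) gives 376·a = 5·344 − 23·50 = 570, so a = 285/188.
Then b = (50 − 23·(285/188))/5 = 569/188.

b = 3.027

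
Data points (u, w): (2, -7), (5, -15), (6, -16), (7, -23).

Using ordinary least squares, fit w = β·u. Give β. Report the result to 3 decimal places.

The normal equations are: 114·β = -346.
(Σu·u = 114, Σu·w = -346.)
Hence β = -346 / 114 ≈ -3.03509.

β = -3.035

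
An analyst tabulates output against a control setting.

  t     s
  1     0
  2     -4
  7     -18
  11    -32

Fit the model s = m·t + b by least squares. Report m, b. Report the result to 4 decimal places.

Normal-equation sums: Σt·t = 175, Σt = 21, Σ1 = 4.
And Σt·s = -486, Σs = -54.
Δ = 175·4 − 21² = 259.
m = ((-486)·4 − 21·(-54))/259 = -810/259; b = (175·(-54) − 21·(-486))/259 = 108/37.

m = -3.1274, b = 2.9189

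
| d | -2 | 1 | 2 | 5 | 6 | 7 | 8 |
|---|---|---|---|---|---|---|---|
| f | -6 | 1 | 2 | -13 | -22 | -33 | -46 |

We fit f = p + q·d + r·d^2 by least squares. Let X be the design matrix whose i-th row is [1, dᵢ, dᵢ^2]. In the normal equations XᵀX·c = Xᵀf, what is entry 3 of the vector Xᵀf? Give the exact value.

-5693

Entry 3 ↔ basis d^2, so (Xᵀf)_{3} = Σᵢ (d^2)·fᵢ = (4)·(-6) + (1)·(1) + (4)·(2) + (25)·(-13) + (36)·(-22) + (49)·(-33) + (64)·(-46) = -5693.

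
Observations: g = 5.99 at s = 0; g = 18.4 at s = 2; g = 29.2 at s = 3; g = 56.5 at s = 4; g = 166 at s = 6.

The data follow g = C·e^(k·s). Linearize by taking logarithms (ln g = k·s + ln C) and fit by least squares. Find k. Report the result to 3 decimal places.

Linearized form: ln g = k·s + ln C. From the 5 transformed points,
Σs = 15.0000, Σ(s)² = 65.0000, Σln g = 17.2228, Σs·ln g = 62.7561.
Normal system: [[65.0000, 15.0000]; [15.0000, 5]]·[k, ln C]ᵀ = [62.7561, 17.2228]ᵀ.
Slope k = (n·Σs·ln g − Σs·Σln g)/(n·Σ(s)² − (Σs)²) = (5·62.7561 − 15.0000·17.2228)/100.0000 = 0.55438; ln C = (Σln g − k·Σs)/n = 1.78143.

k = 0.554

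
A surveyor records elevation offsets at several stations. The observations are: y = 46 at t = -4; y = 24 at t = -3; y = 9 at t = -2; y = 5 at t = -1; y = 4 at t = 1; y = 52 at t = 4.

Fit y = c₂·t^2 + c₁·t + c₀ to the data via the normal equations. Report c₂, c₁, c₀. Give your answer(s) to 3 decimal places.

c₂ = 3.001, c₁ = 0.868, c₀ = 0.549

The normal equations are: 611·c₂ + (-35)·c₁ + 47·c₀ = 1829;  (-35)·c₂ + 47·c₁ + (-5)·c₀ = -67;  47·c₂ + (-5)·c₁ + 6·c₀ = 140.
(Σt^2·t^2 = 611, Σt^2·t = -35, Σt^2 = 47, Σt·t = 47, Σt = -5, Σ1 = 6, Σt^2·y = 1829, Σt·y = -67, Σy = 140.)
Solving the 3×3 system (Gaussian elimination) gives c₂ = 23371/7788, c₁ = 6757/7788, c₀ = 713/1298.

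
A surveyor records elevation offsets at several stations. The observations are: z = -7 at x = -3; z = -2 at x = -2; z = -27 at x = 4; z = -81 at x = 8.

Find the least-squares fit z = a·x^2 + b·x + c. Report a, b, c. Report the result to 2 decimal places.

Sums needed: Σx^2·x^2 = 4449, Σx^2·x = 541, Σx^2 = 93, Σx·x = 93, Σx = 7, Σ1 = 4.
Right-hand side: Σx^2·z = -5687, Σx·z = -731, Σz = -117.
So MᵀM·[a, b, c]ᵀ = Mᵀz: [[4449, 541, 93]; [541, 93, 7]; [93, 7, 4]]·[a, b, c]ᵀ = [-5687, -731, -117]ᵀ.
Inverting the 3×3 Gram matrix, [a, b, c]ᵀ = [-2383/2446, -81229/41582, -66121/20791]ᵀ.

a = -0.97, b = -1.95, c = -3.18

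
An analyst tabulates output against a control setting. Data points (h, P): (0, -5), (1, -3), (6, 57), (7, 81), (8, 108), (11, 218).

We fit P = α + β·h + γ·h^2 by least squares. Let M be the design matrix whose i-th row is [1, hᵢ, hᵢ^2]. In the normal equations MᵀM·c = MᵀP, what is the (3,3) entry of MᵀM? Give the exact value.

22435

Row 3 ↔ basis h^2, column 3 ↔ basis h^2, so (MᵀM)_{3,3} = Σᵢ (h^2)·(h^2) = (0)·(0) + (1)·(1) + (36)·(36) + (49)·(49) + (64)·(64) + (121)·(121) = 22435.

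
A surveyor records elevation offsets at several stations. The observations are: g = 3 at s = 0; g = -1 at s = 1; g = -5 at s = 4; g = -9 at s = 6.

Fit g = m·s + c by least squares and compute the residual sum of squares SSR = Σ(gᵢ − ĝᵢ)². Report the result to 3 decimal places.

From the data, Σs·s = 53, Σs = 11, Σ1 = 4.
Moment sums: Σs·g = -75, Σg = -12.
So AᵀA·[m, c]ᵀ = Aᵀg: [[53, 11]; [11, 4]]·[m, c]ᵀ = [-75, -12]ᵀ.
Eliminating c: 4·(row 1) − 11·(row 2) gives 91·m = 4·(-75) − 11·(-12) = -168, so m = -24/13.
Then c = ((-12) − 11·(-24/13))/4 = 27/13.
Residuals: 12/13, -16/13, 4/13, 0; SSR = 32/13.

SSR = 2.462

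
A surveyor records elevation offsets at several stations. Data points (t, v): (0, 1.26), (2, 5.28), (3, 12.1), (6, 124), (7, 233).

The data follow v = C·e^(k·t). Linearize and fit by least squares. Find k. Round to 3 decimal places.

Linearized form: ln v = k·t + ln C. From the 5 transformed points,
AᵀA = [[98.0000, 18.0000]; [18.0000, 5]], rhs = [77.8864, 14.6596]ᵀ  (here Σt = 18.0000, Σ(t)² = 98.0000, Σln v = 14.6596, Σt·ln v = 77.8864).
Slope k = (n·Σt·ln v − Σt·Σln v)/(n·Σ(t)² − (Σt)²) = (5·77.8864 − 18.0000·14.6596)/166.0000 = 0.75639; ln C = (Σln v − k·Σt)/n = 0.20892.

k = 0.756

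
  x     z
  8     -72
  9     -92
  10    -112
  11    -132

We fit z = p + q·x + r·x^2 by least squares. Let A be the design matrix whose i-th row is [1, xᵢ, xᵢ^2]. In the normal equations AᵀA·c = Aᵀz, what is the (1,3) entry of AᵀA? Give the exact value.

366

Row 1 ↔ basis 1, column 3 ↔ basis x^2, so (AᵀA)_{1,3} = Σᵢ x^2 = (1)·(64) + (1)·(81) + (1)·(100) + (1)·(121) = 366.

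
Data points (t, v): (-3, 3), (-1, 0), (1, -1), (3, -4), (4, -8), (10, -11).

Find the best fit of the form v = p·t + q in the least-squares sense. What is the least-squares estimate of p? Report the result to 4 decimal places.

p = -1.1129

The normal system AᵀA·[p, q]ᵀ = Aᵀv is [[136, 14]; [14, 6]]·[p, q]ᵀ = [-164, -21]ᵀ.
Eliminating q: 6·(row 1) − 14·(row 2) gives 620·p = 6·(-164) − 14·(-21) = -690, so p = -69/62.
Then q = ((-21) − 14·(-69/62))/6 = -28/31.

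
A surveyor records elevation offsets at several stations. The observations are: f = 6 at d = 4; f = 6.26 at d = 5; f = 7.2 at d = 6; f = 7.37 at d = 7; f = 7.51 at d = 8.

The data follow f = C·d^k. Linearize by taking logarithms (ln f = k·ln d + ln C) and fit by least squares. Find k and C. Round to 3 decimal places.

Taking logs, ln f = k·ln d + ln C, so regress ln f on ln d.
Σln d = 8.8128, Σ(ln d)² = 15.8331, Σln f = 9.6137, Σln d·ln f = 17.0524.
Normal system: [[15.8331, 8.8128]; [8.8128, 5]]·[k, ln C]ᵀ = [17.0524, 9.6137]ᵀ.
Slope k = (n·Σln d·ln f − Σln d·Σln f)/(n·Σ(ln d)² − (Σln d)²) = (5·17.0524 − 8.8128·9.6137)/1.4995 = 0.35899; ln C = (Σln f − k·Σln d)/n = 1.29000, so C = exp(1.29000) = 3.63277.

k = 0.359, C = 3.633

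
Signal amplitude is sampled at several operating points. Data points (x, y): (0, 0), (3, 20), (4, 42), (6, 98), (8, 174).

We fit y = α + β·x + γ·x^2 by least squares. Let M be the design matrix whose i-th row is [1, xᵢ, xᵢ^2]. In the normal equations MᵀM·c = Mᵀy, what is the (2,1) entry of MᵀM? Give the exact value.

21

Row 2 ↔ basis x, column 1 ↔ basis 1, so (MᵀM)_{2,1} = Σᵢ x = (0)·(1) + (3)·(1) + (4)·(1) + (6)·(1) + (8)·(1) = 21.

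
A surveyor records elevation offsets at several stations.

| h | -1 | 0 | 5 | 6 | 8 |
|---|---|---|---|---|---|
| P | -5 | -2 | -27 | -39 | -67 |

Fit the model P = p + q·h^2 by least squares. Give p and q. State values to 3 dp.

p = -2.789, q = -1.000

Normal-equation sums: Σ1 = 5, Σh^2 = 126, Σh^2·h^2 = 6018.
Right-hand side: ΣP = -140, Σh^2·P = -6372.
Normal equations: [[5, 126]; [126, 6018]]·[p, q]ᵀ = [-140, -6372]ᵀ.
Δ = 5·6018 − 126² = 14214.
p = ((-140)·6018 − 126·(-6372))/14214 = -6608/2369; q = (5·(-6372) − 126·(-140))/14214 = -2370/2369.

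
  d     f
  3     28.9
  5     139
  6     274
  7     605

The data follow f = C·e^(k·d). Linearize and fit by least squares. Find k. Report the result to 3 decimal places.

Let Y = ln f. Fitting Y = k·d + ln C by least squares:
Sums: Σd = 21.0000, Σ(d)² = 119.0000, Σln f = 20.3167, Σd·ln f = 113.2793.
Normal system: [[119.0000, 21.0000]; [21.0000, 4]]·[k, ln C]ᵀ = [113.2793, 20.3167]ᵀ.
Solving (det = 35.0000): k = 0.75620, ln C = 1.10913.

k = 0.756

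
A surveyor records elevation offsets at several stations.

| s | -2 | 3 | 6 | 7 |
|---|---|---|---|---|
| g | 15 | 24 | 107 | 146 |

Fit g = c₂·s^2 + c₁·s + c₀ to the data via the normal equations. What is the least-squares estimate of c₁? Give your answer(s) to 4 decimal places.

With design matrix M, MᵀM = [[3794, 578, 98]; [578, 98, 14]; [98, 14, 4]] and Mᵀg = [11282, 1706, 292]ᵀ.
Inverting the 3×3 Gram matrix, [c₂, c₁, c₀]ᵀ = [3461/1086, -1439/1086, -80/181]ᵀ.

c₁ = -1.3250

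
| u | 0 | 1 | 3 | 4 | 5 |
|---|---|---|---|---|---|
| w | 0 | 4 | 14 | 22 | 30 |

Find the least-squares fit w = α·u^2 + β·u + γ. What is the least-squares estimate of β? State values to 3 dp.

β = 2.935

Entries of MᵀM: Σu^2·u^2 = 963, Σu^2·u = 217, Σu^2 = 51, Σu·u = 51, Σu = 13, Σ1 = 5.
For Mᵀw: Σu^2·w = 1232, Σu·w = 284, Σw = 70.
Row-reducing yields α = 47/77, β = 226/77, γ = 1/7.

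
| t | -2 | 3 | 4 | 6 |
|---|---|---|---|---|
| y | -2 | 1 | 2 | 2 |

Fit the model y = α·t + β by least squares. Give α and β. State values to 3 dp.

XᵀX·[α, β]ᵀ = Xᵀy reads: 65·α + 11·β = 27;  11·α + 4·β = 3.
(Σt·t = 65, Σt = 11, Σ1 = 4, Σt·y = 27, Σy = 3.)
Eliminating β: 4·(row 1) − 11·(row 2) gives 139·α = 4·27 − 11·3 = 75, so α = 75/139.
Then β = (3 − 11·(75/139))/4 = -102/139.

α = 0.540, β = -0.734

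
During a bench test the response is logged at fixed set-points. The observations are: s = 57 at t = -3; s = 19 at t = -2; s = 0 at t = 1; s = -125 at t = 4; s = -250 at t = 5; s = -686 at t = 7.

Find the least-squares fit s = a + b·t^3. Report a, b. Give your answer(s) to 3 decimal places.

Compute the Gram sums: Σ1 = 6, Σt^3 = 498, Σt^3·t^3 = 138164.
And Σs = -985, Σt^3·s = -276239.
XᵀX·[a, b]ᵀ = Xᵀs becomes [[6, 498]; [498, 138164]]·[a, b]ᵀ = [-985, -276239]ᵀ.
Δ = 6·138164 − 498² = 580980.
a = ((-985)·138164 − 498·(-276239))/580980 = 737741/290490; b = (6·(-276239) − 498·(-985))/580980 = -97242/48415.

a = 2.540, b = -2.009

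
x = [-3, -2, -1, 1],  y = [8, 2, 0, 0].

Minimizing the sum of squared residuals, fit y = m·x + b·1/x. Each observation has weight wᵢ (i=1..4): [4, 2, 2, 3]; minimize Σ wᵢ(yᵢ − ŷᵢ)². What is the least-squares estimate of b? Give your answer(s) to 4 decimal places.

b = 3.0734

Sums needed: Σwᵢ·x·x = 49, Σwᵢ·x·1/x = 11, Σwᵢ·1/x·1/x = 107/18.
Moment sums: Σwᵢ·x·y = -104, Σwᵢ·1/x·y = -38/3.
Normal equations: [[49, 11]; [11, 107/18]]·[m, b]ᵀ = [-104, -38/3]ᵀ.
Determinant 49·(107/18) − 11² = 3065/18.
m = ((-104)·(107/18) − 11·(-38/3))/(3065/18) = -1724/613; b = (49·(-38/3) − 11·(-104))/(3065/18) = 1884/613.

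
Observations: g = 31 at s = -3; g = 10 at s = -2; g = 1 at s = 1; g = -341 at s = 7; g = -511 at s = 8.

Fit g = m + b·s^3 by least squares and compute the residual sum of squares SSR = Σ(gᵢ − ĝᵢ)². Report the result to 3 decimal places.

SSR = 2.631

Entries of AᵀA: Σ1 = 5, Σs^3 = 821, Σs^3·s^3 = 380587.
Moment sums: Σg = -810, Σs^3·g = -379511.
Determinant 5·380587 − 821² = 1228894.
m = ((-810)·380587 − 821·(-379511))/1228894 = 3303061/1228894; b = (5·(-379511) − 821·(-810))/1228894 = -1232545/1228894.
Residuals: 756969/614447, -874481/1228894, -420811/614447, 203510/614447, -204855/1228894; SSR = 3232731/1228894.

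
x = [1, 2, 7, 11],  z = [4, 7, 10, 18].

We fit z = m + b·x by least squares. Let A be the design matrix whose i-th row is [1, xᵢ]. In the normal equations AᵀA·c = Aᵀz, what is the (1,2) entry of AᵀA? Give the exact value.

21

Row 1 ↔ basis 1, column 2 ↔ basis x, so (AᵀA)_{1,2} = Σᵢ x = (1)·(1) + (1)·(2) + (1)·(7) + (1)·(11) = 21.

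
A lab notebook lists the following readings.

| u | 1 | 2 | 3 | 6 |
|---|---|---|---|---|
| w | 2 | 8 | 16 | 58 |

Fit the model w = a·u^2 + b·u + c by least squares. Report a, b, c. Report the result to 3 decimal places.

Compute the Gram sums: Σu^2·u^2 = 1394, Σu^2·u = 252, Σu^2 = 50, Σu·u = 50, Σu = 12, Σ1 = 4.
And Σu^2·w = 2266, Σu·w = 414, Σw = 84.
So AᵀA·[a, b, c]ᵀ = Aᵀw: [[1394, 252, 50]; [252, 50, 12]; [50, 12, 4]]·[a, b, c]ᵀ = [2266, 414, 84]ᵀ.
Inverting the 3×3 Gram matrix, [a, b, c]ᵀ = [250/181, 273/181, -143/181]ᵀ.

a = 1.381, b = 1.508, c = -0.790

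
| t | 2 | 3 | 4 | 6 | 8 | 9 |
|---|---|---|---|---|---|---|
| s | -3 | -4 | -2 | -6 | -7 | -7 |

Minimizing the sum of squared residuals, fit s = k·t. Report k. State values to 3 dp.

With design matrix M, MᵀM = [[210]] and Mᵀs = [-181]ᵀ.
k = (-181)/210 = -0.861905.

k = -0.862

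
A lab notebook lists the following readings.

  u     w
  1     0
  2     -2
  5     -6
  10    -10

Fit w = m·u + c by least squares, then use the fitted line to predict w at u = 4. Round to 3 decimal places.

Normal-equation sums: Σu·u = 130, Σu = 18, Σ1 = 4.
Right-hand side: Σu·w = -134, Σw = -18.
So AᵀA·[m, c]ᵀ = Aᵀw: [[130, 18]; [18, 4]]·[m, c]ᵀ = [-134, -18]ᵀ.
Determinant 130·4 − 18² = 196.
m = ((-134)·4 − 18·(-18))/196 = -53/49; c = (130·(-18) − 18·(-134))/196 = 18/49.
At u = 4: ŵ = (-53/49)·(4) + (18/49)·(1) = -194/49.

ŵ = -3.959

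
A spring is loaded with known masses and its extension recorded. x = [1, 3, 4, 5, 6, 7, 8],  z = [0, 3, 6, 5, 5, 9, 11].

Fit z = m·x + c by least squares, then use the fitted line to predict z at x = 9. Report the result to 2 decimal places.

MᵀM·[m, c]ᵀ = Mᵀz reads: 200·m + 34·c = 239;  34·m + 7·c = 39.
Eliminating c: 7·(row 1) − 34·(row 2) gives 244·m = 7·239 − 34·39 = 347, so m = 347/244.
Then c = (39 − 34·(347/244))/7 = -163/122.
At x = 9: ẑ = (347/244)·(9) + (-163/122)·(1) = 2797/244.

ẑ = 11.46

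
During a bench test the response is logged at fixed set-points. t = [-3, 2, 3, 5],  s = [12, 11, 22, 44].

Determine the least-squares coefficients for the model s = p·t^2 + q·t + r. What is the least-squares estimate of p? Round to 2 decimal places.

p = 1.33

Forming XᵀX = [[803, 133, 47]; [133, 47, 7]; [47, 7, 4]] and Xᵀs = [1450, 272, 89]ᵀ gives XᵀX·[p, q, r]ᵀ = Xᵀs.
Row-reducing yields p = 1358/1023, q = 1439/1023, r = 1429/341.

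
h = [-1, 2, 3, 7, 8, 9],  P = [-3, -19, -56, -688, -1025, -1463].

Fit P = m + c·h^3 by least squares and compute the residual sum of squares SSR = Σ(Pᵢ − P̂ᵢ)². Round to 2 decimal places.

The normal equations are: 6·m + 1618·c = -3254;  1618·m + 912028·c = -1828972.
Eliminating c: 912028·(row 1) − 1618·(row 2) gives 2854244·m = 912028·(-3254) − 1618·(-1828972) = -8462416, so m = -2115604/713561.
Then c = ((-1828972) − 1618·(-2115604/713561))/912028 = -1427215/713561.
Residuals: -1452294/713561, -24335/713561, 690993/713561, 720381/713561, 1449659/713561, -1384404/713561; SSR = 9984088/713561.

SSR = 13.99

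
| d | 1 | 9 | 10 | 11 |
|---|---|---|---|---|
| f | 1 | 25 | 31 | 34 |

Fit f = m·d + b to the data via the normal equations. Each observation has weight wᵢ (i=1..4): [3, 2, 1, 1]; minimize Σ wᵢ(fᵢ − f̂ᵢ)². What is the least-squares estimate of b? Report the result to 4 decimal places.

From the data, Σwᵢ·d·d = 386, Σwᵢ·d = 42, Σwᵢ·1 = 7.
Moment sums: Σwᵢ·d·f = 1137, Σwᵢ·f = 118.
Normal equations: [[386, 42]; [42, 7]]·[m, b]ᵀ = [1137, 118]ᵀ.
Δ = 386·7 − 42² = 938.
m = (1137·7 − 42·118)/938 = 429/134; b = (386·118 − 42·1137)/938 = -1103/469.

b = -2.3518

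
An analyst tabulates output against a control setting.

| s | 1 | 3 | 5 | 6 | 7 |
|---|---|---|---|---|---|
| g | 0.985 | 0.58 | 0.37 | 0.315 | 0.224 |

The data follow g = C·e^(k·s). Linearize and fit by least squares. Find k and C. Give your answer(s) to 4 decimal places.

With ln gᵢ as the transformed response and sᵢ as the regressor:
Σs = 22.0000, Σ(s)² = 120.0000, Σln g = -4.2054, Σs·ln g = -24.0244.
Equations: 120.0000·k + 22.0000·ln C = -24.0244;  22.0000·k + 5·ln C = -4.2054.
Solving (det = 116.0000): k = -0.23796, ln C = 0.20596, so C = exp(0.20596) = 1.22870.

k = -0.2380, C = 1.2287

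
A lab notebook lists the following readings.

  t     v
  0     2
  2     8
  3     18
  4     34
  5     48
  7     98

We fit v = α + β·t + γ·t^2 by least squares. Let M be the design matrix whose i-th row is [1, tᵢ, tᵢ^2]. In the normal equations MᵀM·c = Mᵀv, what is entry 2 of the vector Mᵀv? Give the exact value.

Entry 2 ↔ basis t, so (Mᵀv)_{2} = Σᵢ (t)·vᵢ = (0)·(2) + (2)·(8) + (3)·(18) + (4)·(34) + (5)·(48) + (7)·(98) = 1132.

1132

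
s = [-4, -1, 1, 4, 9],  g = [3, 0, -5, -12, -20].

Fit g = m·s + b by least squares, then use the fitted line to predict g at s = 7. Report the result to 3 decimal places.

ĝ = -16.474

Entries of XᵀX: Σs·s = 115, Σs = 9, Σ1 = 5.
Moment sums: Σs·g = -245, Σg = -34.
Eliminating b: 5·(row 1) − 9·(row 2) gives 494·m = 5·(-245) − 9·(-34) = -919, so m = -919/494.
Then b = ((-34) − 9·(-919/494))/5 = -1705/494.
At s = 7: ĝ = (-919/494)·(7) + (-1705/494)·(1) = -313/19.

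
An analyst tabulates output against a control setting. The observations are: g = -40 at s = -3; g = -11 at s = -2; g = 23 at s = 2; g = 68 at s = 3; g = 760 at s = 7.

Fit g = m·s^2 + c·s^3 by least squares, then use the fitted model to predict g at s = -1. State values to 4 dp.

Setting ∂/∂m … = 0 gives: 2595·m + 16807·c = 37540;  16807·m + 119235·c = 263868.
Determinant 2595·119235 − 16807² = 26939576.
m = (37540·119235 − 16807·263868)/26939576 = 5156553/3367447; c = (2595·263868 − 16807·37540)/26939576 = 6725335/3367447.
At s = -1: ĝ = (5156553/3367447)·(1) + (6725335/3367447)·(-1) = -1568782/3367447.

ĝ = -0.4659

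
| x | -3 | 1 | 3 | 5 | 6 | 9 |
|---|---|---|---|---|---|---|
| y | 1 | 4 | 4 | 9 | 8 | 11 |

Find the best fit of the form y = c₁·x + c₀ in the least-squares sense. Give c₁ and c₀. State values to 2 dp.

c₁ = 0.86, c₀ = 3.15

Compute the Gram sums: Σx·x = 161, Σx = 21, Σ1 = 6.
And Σx·y = 205, Σy = 37.
Determinant 161·6 − 21² = 525.
c₁ = (205·6 − 21·37)/525 = 151/175; c₀ = (161·37 − 21·205)/525 = 236/75.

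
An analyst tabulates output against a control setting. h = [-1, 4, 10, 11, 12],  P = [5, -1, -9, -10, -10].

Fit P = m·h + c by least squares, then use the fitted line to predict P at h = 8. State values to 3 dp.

P̂ = -5.971

Normal-equation sums: Σh·h = 382, Σh = 36, Σ1 = 5.
Moment sums: Σh·P = -329, ΣP = -25.
Normal equations: [[382, 36]; [36, 5]]·[m, c]ᵀ = [-329, -25]ᵀ.
Δ = 382·5 − 36² = 614.
m = ((-329)·5 − 36·(-25))/614 = -745/614; c = (382·(-25) − 36·(-329))/614 = 1147/307.
At h = 8: P̂ = (-745/614)·(8) + (1147/307)·(1) = -1833/307.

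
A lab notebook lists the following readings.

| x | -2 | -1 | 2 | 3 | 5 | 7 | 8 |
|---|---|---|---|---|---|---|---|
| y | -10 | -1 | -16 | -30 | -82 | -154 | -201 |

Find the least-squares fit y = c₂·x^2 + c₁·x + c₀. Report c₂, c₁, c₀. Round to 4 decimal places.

Setting ∂/∂c₂ … = 0 gives: 7236·c₂ + 1006·c₁ + 156·c₀ = -22835;  1006·c₂ + 156·c₁ + 22·c₀ = -3197;  156·c₂ + 22·c₁ + 7·c₀ = -494.
Row-reducing yields c₂ = -32993/11158, c₁ = -291719/212002, c₀ = -37137/106001.

c₂ = -2.9569, c₁ = -1.3760, c₀ = -0.3503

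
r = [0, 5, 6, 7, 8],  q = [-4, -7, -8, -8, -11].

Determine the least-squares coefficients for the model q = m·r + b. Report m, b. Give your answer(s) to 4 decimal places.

m = -0.7577, b = -3.6598

Normal-equation sums: Σr·r = 174, Σr = 26, Σ1 = 5.
And Σr·q = -227, Σq = -38.
MᵀM·[m, b]ᵀ = Mᵀq becomes [[174, 26]; [26, 5]]·[m, b]ᵀ = [-227, -38]ᵀ.
Eliminating b: 5·(row 1) − 26·(row 2) gives 194·m = 5·(-227) − 26·(-38) = -147, so m = -147/194.
Then b = ((-38) − 26·(-147/194))/5 = -355/97.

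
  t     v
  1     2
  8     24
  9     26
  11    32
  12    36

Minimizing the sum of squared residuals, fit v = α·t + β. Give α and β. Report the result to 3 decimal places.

α = 3.048, β = -0.995

Normal-equation sums: Σt·t = 411, Σt = 41, Σ1 = 5.
Moment sums: Σt·v = 1212, Σv = 120.
So AᵀA·[α, β]ᵀ = Aᵀv: [[411, 41]; [41, 5]]·[α, β]ᵀ = [1212, 120]ᵀ.
det = 411·5 − 41² = 374.
α = (1212·5 − 41·120)/374 = 570/187; β = (411·120 − 41·1212)/374 = -186/187.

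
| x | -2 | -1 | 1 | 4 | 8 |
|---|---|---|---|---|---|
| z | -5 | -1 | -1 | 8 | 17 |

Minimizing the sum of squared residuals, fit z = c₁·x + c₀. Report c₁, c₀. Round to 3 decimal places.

c₁ = 2.152, c₀ = -0.703

Sums needed: Σx·x = 86, Σx = 10, Σ1 = 5.
Moment sums: Σx·z = 178, Σz = 18.
Normal equations: [[86, 10]; [10, 5]]·[c₁, c₀]ᵀ = [178, 18]ᵀ.
Eliminating c₀: 5·(row 1) − 10·(row 2) gives 330·c₁ = 5·178 − 10·18 = 710, so c₁ = 71/33.
Then c₀ = (18 − 10·(71/33))/5 = -116/165.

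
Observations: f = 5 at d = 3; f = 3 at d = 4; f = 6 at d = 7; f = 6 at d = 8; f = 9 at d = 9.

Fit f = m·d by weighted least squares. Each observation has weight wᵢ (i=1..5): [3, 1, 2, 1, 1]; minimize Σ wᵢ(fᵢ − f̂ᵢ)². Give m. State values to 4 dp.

The normal system MᵀWM·[m]ᵀ = MᵀWf is [[286]]·[m]ᵀ = [270]ᵀ.
m = 270/286 = 0.944056.

m = 0.9441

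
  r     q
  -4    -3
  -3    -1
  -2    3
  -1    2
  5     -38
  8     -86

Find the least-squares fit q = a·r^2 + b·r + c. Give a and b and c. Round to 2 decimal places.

a = -0.99, b = -2.86, c = 0.60

From the data, Σr^2·r^2 = 5075, Σr^2·r = 537, Σr^2 = 119, Σr·r = 119, Σr = 3, Σ1 = 6.
Moment sums: Σr^2·q = -6497, Σr·q = -871, Σq = -123.
So AᵀA·[a, b, c]ᵀ = Aᵀq: [[5075, 537, 119]; [537, 119, 3]; [119, 3, 6]]·[a, b, c]ᵀ = [-6497, -871, -123]ᵀ.
Row-reducing yields a = -13533/13648, b = -195151/68240, c = 20339/34120.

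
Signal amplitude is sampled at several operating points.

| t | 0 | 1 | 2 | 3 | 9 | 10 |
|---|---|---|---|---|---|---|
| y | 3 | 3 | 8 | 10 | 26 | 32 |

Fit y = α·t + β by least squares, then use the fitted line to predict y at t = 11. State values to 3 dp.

ŷ = 33.327

Setting ∂/∂α … = 0 gives: 195·α + 25·β = 603;  25·α + 6·β = 82.
(Σt·t = 195, Σt = 25, Σ1 = 6, Σt·y = 603, Σy = 82.)
Eliminating β: 6·(row 1) − 25·(row 2) gives 545·α = 6·603 − 25·82 = 1568, so α = 1568/545.
Then β = (82 − 25·(1568/545))/6 = 183/109.
At t = 11: ŷ = (1568/545)·(11) + (183/109)·(1) = 18163/545.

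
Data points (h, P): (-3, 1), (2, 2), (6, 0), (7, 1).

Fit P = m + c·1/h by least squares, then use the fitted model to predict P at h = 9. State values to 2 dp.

The normal equations are: 4·m + (10/21)·c = 4;  (10/21)·m + (361/882)·c = 17/21.
Δ = 4·(361/882) − (10/21)² = 622/441.
m = (4·(361/882) − (10/21)·(17/21))/(622/441) = 276/311; c = (4·(17/21) − (10/21)·4)/(622/441) = 294/311.
At h = 9: P̂ = (276/311)·(1) + (294/311)·(1/9) = 926/933.

P̂ = 0.99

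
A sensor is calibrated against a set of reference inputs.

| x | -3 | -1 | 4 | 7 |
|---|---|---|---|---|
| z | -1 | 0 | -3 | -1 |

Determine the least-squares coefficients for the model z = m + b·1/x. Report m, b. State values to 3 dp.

m = -1.669, b = -1.783

Compute the Gram sums: Σ1 = 4, Σ1/x = -79/84, Σ1/x·1/x = 8425/7056.
For Aᵀz: Σz = -5, Σ1/x·z = -47/84.
det = 4·(8425/7056) − (-79/84)² = 3051/784.
m = ((-5)·(8425/7056) − (-79/84)·(-47/84))/(3051/784) = -45838/27459; b = (4·(-47/84) − (-79/84)·(-5))/(3051/784) = -16324/9153.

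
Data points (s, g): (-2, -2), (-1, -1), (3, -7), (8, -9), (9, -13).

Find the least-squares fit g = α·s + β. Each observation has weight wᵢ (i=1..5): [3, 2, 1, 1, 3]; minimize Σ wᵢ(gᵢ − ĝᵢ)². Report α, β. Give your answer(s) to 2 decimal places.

Compute the Gram sums: Σwᵢ·s·s = 330, Σwᵢ·s = 30, Σwᵢ·1 = 10.
Right-hand side: Σwᵢ·s·g = -430, Σwᵢ·g = -63.
So XᵀWX·[α, β]ᵀ = XᵀWg: [[330, 30]; [30, 10]]·[α, β]ᵀ = [-430, -63]ᵀ.
Δ = 330·10 − 30² = 2400.
α = ((-430)·10 − 30·(-63))/2400 = -241/240; β = (330·(-63) − 30·(-430))/2400 = -263/80.

α = -1.00, β = -3.29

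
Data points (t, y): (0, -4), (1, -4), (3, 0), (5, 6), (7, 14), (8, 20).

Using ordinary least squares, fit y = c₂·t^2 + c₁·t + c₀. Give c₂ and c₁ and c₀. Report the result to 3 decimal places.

c₂ = 0.331, c₁ = 0.349, c₀ = -4.237

Compute the Gram sums: Σt^2·t^2 = 7204, Σt^2·t = 1008, Σt^2 = 148, Σt·t = 148, Σt = 24, Σ1 = 6.
For Xᵀy: Σt^2·y = 2112, Σt·y = 284, Σy = 32.
So XᵀX·[c₂, c₁, c₀]ᵀ = Xᵀy: [[7204, 1008, 148]; [1008, 148, 24]; [148, 24, 6]]·[c₂, c₁, c₀]ᵀ = [2112, 284, 32]ᵀ.
Row-reducing yields c₂ = 56/169, c₁ = 59/169, c₀ = -716/169.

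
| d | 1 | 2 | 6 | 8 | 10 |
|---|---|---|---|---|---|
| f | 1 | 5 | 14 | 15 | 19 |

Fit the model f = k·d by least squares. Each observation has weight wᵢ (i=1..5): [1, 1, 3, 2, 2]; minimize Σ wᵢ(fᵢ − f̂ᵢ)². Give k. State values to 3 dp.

k = 2.002

Forming AᵀWA = [[441]] and AᵀWf = [883]ᵀ gives AᵀWA·[k]ᵀ = AᵀWf.
Hence k = 883 / 441 ≈ 2.00227.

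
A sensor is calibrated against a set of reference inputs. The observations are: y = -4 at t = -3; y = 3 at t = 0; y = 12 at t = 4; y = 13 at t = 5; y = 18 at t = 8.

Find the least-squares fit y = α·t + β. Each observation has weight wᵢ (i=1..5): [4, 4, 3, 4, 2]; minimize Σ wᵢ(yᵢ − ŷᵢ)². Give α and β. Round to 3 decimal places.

α = 2.061, β = 2.695

Entries of MᵀWM: Σwᵢ·t·t = 312, Σwᵢ·t = 36, Σwᵢ·1 = 17.
Moment sums: Σwᵢ·t·y = 740, Σwᵢ·y = 120.
Δ = 312·17 − 36² = 4008.
α = (740·17 − 36·120)/4008 = 2065/1002; β = (312·120 − 36·740)/4008 = 450/167.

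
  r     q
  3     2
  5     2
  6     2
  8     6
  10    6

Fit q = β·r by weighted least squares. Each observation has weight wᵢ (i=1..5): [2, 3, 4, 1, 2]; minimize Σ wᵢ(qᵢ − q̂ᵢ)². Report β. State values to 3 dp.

The normal equations are: 501·β = 258.
Hence β = 258 / 501 ≈ 0.51497.

β = 0.515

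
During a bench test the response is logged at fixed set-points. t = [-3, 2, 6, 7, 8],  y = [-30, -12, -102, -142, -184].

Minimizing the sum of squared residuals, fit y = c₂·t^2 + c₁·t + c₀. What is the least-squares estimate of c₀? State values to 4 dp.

The normal equations are: 7890·c₂ + 1052·c₁ + 162·c₀ = -22724;  1052·c₂ + 162·c₁ + 20·c₀ = -3012;  162·c₂ + 20·c₁ + 5·c₀ = -470.
(Σt^2·t^2 = 7890, Σt^2·t = 1052, Σt^2 = 162, Σt·t = 162, Σt = 20, Σ1 = 5, Σt^2·y = -22724, Σt·y = -3012, Σy = -470.)
Row-reducing yields c₂ = -196680/66703, c₁ = 48182/66703, c₀ = -90378/66703.

c₀ = -1.3549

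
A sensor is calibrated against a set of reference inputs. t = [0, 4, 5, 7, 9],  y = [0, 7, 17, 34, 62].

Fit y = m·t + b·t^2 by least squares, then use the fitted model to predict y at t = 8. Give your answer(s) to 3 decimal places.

Normal-equation sums: Σt·t = 171, Σt·t^2 = 1261, Σt^2·t^2 = 9843.
Right-hand side: Σt·y = 909, Σt^2·y = 7225.
Determinant 171·9843 − 1261² = 93032.
m = (909·9843 − 1261·7225)/93032 = -81719/46516; b = (171·7225 − 1261·909)/93032 = 44613/46516.
At t = 8: ŷ = (-81719/46516)·(8) + (44613/46516)·(64) = 550370/11629.

ŷ = 47.327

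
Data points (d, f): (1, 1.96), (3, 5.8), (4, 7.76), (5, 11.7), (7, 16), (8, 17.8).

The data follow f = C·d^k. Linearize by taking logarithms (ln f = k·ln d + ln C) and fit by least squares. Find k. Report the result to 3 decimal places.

Linearized form: ln f = k·ln d + ln C. From the 6 transformed points,
Σln d = 8.1197, Σ(ln d)² = 13.8297, Σln f = 12.5912, Σln d·ln f = 20.1126.
Normal system: [[13.8297, 8.1197]; [8.1197, 6]]·[k, ln C]ᵀ = [20.1126, 12.5912]ᵀ.
Δ = 13.8297·6 − (8.1197)² = 17.0487; k = (20.1126·6 − 8.1197·12.5912)/17.0487 = 1.08156, ln C = (13.8297·12.5912 − 8.1197·20.1126)/17.0487 = 0.63488.

k = 1.082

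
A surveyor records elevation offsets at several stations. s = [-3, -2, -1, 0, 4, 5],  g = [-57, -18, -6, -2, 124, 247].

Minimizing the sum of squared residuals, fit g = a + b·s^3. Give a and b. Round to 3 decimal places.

From the data, Σ1 = 6, Σs^3 = 153, Σs^3·s^3 = 20515.
For Aᵀg: Σg = 288, Σs^3·g = 40500.
Δ = 6·20515 − 153² = 99681.
a = (288·20515 − 153·40500)/99681 = -96060/33227; b = (6·40500 − 153·288)/99681 = 66312/33227.

a = -2.891, b = 1.996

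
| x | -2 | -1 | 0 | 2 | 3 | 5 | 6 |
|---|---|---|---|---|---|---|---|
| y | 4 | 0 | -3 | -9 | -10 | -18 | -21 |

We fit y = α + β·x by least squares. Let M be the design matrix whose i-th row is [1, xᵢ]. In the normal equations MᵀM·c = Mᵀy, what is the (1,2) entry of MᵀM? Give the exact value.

13

Row 1 ↔ basis 1, column 2 ↔ basis x, so (MᵀM)_{1,2} = Σᵢ x = (1)·(-2) + (1)·(-1) + (1)·(0) + (1)·(2) + (1)·(3) + (1)·(5) + (1)·(6) = 13.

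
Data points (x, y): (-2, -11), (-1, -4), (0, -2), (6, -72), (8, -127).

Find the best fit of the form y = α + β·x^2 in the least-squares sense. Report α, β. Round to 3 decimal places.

α = -2.354, β = -1.945

Compute the Gram sums: Σ1 = 5, Σx^2 = 105, Σx^2·x^2 = 5409.
Right-hand side: Σy = -216, Σx^2·y = -10768.
AᵀA·[α, β]ᵀ = Aᵀy becomes [[5, 105]; [105, 5409]]·[α, β]ᵀ = [-216, -10768]ᵀ.
det = 5·5409 − 105² = 16020.
α = ((-216)·5409 − 105·(-10768))/16020 = -3142/1335; β = (5·(-10768) − 105·(-216))/16020 = -1558/801.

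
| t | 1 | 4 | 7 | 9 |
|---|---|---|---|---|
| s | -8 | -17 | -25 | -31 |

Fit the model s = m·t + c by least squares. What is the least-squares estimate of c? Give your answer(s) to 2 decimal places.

Sums needed: Σt·t = 147, Σt = 21, Σ1 = 4.
And Σt·s = -530, Σs = -81.
So XᵀX·[m, c]ᵀ = Xᵀs: [[147, 21]; [21, 4]]·[m, c]ᵀ = [-530, -81]ᵀ.
det = 147·4 − 21² = 147.
m = ((-530)·4 − 21·(-81))/147 = -419/147; c = (147·(-81) − 21·(-530))/147 = -37/7.

c = -5.29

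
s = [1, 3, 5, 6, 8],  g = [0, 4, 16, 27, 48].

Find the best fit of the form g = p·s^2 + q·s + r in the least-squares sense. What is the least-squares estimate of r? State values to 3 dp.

XᵀX·[p, q, r]ᵀ = Xᵀg reads: 6099·p + 881·q + 135·r = 4480;  881·p + 135·q + 23·r = 638;  135·p + 23·q + 5·r = 95.
(Σs^2·s^2 = 6099, Σs^2·s = 881, Σs^2 = 135, Σs·s = 135, Σs = 23, Σ1 = 5, Σs^2·g = 4480, Σs·g = 638, Σg = 95.)
Row-reducing yields p = 9145/10142, q = -11615/10142, r = -394/5071.

r = -0.078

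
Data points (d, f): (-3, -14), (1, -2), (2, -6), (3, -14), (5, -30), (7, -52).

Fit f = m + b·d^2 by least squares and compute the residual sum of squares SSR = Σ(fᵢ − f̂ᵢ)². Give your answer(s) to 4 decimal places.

The normal system MᵀM·[m, b]ᵀ = Mᵀf is [[6, 97]; [97, 3205]]·[m, b]ᵀ = [-118, -3576]ᵀ.
Δ = 6·3205 − 97² = 9821.
m = ((-118)·3205 − 97·(-3576))/9821 = -4474/1403; b = (6·(-3576) − 97·(-118))/9821 = -1430/1403.
Residuals: -2298/1403, 3098/1403, 1776/1403, -2298/1403, -1866/1403, 1588/1403; SSR = 20896/1403.

SSR = 14.8938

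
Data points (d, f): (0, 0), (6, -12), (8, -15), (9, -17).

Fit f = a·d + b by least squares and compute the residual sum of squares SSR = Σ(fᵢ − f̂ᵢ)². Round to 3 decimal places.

Setting ∂/∂a … = 0 gives: 181·a + 23·b = -345;  23·a + 4·b = -44.
(Σd·d = 181, Σd = 23, Σ1 = 4, Σd·f = -345, Σf = -44.)
Eliminating b: 4·(row 1) − 23·(row 2) gives 195·a = 4·(-345) − 23·(-44) = -368, so a = -368/195.
Then b = ((-44) − 23·(-368/195))/4 = -29/195.
Residuals: 29/195, -103/195, 16/65, 2/15; SSR = 74/195.

SSR = 0.379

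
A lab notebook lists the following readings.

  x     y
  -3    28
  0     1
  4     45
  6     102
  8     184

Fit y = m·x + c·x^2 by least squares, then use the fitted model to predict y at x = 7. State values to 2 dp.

ŷ = 140.19

Compute the Gram sums: Σx·x = 125, Σx·x^2 = 765, Σx^2·x^2 = 5729.
Moment sums: Σx·y = 2180, Σx^2·y = 16420.
AᵀA·[m, c]ᵀ = Aᵀy becomes [[125, 765]; [765, 5729]]·[m, c]ᵀ = [2180, 16420]ᵀ.
Determinant 125·5729 − 765² = 130900.
m = (2180·5729 − 765·16420)/130900 = -212/385; c = (125·16420 − 765·2180)/130900 = 3848/1309.
At x = 7: ŷ = (-212/385)·(7) + (3848/1309)·(49) = 11916/85.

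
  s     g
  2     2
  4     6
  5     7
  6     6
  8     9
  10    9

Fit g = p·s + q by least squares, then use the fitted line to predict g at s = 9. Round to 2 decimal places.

Forming XᵀX = [[245, 35]; [35, 6]] and Xᵀg = [261, 39]ᵀ gives XᵀX·[p, q]ᵀ = Xᵀg.
Δ = 245·6 − 35² = 245.
p = (261·6 − 35·39)/245 = 201/245; q = (245·39 − 35·261)/245 = 12/7.
At s = 9: ĝ = (201/245)·(9) + (12/7)·(1) = 2229/245.

ĝ = 9.10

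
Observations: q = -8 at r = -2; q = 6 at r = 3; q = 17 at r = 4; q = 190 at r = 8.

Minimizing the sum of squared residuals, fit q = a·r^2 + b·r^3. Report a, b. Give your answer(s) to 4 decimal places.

From the data, Σr^2·r^2 = 4449, Σr^2·r^3 = 34003, Σr^3·r^3 = 267033.
Right-hand side: Σr^2·q = 12454, Σr^3·q = 98594.
Eliminating b: 267033·(row 1) − 34003·(row 2) gives 31825808·a = 267033·12454 − 34003·98594 = -26862800, so a = -1678925/1989113.
Then b = (98594 − 34003·(-1678925/1989113))/267033 = 948209/1989113.

a = -0.8441, b = 0.4767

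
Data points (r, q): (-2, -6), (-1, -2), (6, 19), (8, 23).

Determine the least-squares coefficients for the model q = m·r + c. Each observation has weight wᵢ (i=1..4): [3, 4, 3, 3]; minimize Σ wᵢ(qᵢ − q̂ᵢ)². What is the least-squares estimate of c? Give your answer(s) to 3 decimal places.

c = 0.514

Normal-equation sums: Σwᵢ·r·r = 316, Σwᵢ·r = 32, Σwᵢ·1 = 13.
Moment sums: Σwᵢ·r·q = 938, Σwᵢ·q = 100.
AᵀWA·[m, c]ᵀ = AᵀWq becomes [[316, 32]; [32, 13]]·[m, c]ᵀ = [938, 100]ᵀ.
Δ = 316·13 − 32² = 3084.
m = (938·13 − 32·100)/3084 = 1499/514; c = (316·100 − 32·938)/3084 = 132/257.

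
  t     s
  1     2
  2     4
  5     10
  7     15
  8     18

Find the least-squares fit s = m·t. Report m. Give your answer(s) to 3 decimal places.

m = 2.161

XᵀX·[m]ᵀ = Xᵀs reads: 143·m = 309.
Hence m = 309 / 143 ≈ 2.16084.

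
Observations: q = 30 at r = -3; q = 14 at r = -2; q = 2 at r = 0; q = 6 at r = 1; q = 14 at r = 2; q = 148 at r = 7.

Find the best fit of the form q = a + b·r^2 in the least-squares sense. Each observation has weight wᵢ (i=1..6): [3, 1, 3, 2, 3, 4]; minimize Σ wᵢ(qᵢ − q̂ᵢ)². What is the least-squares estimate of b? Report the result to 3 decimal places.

b = 2.971

The normal system MᵀWM·[a, b]ᵀ = MᵀWq is [[16, 241]; [241, 9913]]·[a, b]ᵀ = [756, 30054]ᵀ.
Eliminating b: 9913·(row 1) − 241·(row 2) gives 100527·a = 9913·756 − 241·30054 = 251214, so a = 83738/33509.
Then b = (30054 − 241·(83738/33509))/9913 = 99556/33509.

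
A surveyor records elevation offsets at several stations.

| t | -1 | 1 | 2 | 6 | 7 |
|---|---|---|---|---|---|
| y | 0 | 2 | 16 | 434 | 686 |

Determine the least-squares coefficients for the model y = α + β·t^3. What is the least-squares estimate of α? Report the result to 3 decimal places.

α = 0.827

Sums needed: Σ1 = 5, Σt^3 = 567, Σt^3·t^3 = 164371.
And Σy = 1138, Σt^3·y = 329172.
Normal equations: [[5, 567]; [567, 164371]]·[α, β]ᵀ = [1138, 329172]ᵀ.
Determinant 5·164371 − 567² = 500366.
α = (1138·164371 − 567·329172)/500366 = 206837/250183; β = (5·329172 − 567·1138)/500366 = 500307/250183.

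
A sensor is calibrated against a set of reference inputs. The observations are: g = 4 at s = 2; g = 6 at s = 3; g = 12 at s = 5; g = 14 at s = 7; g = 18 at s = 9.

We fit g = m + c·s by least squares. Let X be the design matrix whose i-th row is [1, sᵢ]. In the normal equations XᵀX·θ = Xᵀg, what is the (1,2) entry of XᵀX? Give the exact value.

Row 1 ↔ basis 1, column 2 ↔ basis s, so (XᵀX)_{1,2} = Σᵢ s = (1)·(2) + (1)·(3) + (1)·(5) + (1)·(7) + (1)·(9) = 26.

26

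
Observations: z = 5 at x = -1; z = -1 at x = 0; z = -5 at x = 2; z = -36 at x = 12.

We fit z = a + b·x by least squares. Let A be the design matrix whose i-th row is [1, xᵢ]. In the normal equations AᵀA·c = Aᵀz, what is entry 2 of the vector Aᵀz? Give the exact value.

-447

Entry 2 ↔ basis x, so (Aᵀz)_{2} = Σᵢ (x)·zᵢ = (-1)·(5) + (0)·(-1) + (2)·(-5) + (12)·(-36) = -447.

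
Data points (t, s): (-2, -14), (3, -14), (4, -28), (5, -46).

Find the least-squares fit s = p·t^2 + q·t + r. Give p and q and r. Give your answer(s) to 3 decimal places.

The normal equations are: 978·p + 208·q + 54·r = -1780;  208·p + 54·q + 10·r = -356;  54·p + 10·q + 4·r = -102.
(Σt^2·t^2 = 978, Σt^2·t = 208, Σt^2 = 54, Σt·t = 54, Σt = 10, Σ1 = 4, Σt^2·s = -1780, Σt·s = -356, Σs = -102.)
Row-reducing yields p = -2157/946, q = 2135/946, r = -31/86.

p = -2.280, q = 2.257, r = -0.360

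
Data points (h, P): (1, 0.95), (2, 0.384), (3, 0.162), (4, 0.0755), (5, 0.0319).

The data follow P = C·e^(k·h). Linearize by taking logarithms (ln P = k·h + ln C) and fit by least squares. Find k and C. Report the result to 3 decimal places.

Linearized form: ln P = k·h + ln C. From the 5 transformed points,
Sums: Σh = 15.0000, Σ(h)² = 55.0000, Σln P = -8.8573, Σh·ln P = -34.9862.
Normal system: [[55.0000, 15.0000]; [15.0000, 5]]·[k, ln C]ᵀ = [-34.9862, -8.8573]ᵀ.
Slope k = (n·Σh·ln P − Σh·Σln P)/(n·Σ(h)² − (Σh)²) = (5·-34.9862 − 15.0000·-8.8573)/50.0000 = -0.84142; ln C = (Σln P − k·Σh)/n = 0.75280, so C = exp(0.75280) = 2.12293.

k = -0.841, C = 2.123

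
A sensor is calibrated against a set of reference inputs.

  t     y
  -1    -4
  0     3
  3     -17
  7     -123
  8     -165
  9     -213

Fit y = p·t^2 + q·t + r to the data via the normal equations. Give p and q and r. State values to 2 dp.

p = -2.96, q = 2.73, r = 2.14

With design matrix M, MᵀM = [[13140, 1610, 204]; [1610, 204, 26]; [204, 26, 6]] and Mᵀy = [-33997, -4145, -519]ᵀ.
Inverting the 3×3 Gram matrix, [p, q, r]ᵀ = [-175343/59334, 4911/1798, 63499/29667]ᵀ.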